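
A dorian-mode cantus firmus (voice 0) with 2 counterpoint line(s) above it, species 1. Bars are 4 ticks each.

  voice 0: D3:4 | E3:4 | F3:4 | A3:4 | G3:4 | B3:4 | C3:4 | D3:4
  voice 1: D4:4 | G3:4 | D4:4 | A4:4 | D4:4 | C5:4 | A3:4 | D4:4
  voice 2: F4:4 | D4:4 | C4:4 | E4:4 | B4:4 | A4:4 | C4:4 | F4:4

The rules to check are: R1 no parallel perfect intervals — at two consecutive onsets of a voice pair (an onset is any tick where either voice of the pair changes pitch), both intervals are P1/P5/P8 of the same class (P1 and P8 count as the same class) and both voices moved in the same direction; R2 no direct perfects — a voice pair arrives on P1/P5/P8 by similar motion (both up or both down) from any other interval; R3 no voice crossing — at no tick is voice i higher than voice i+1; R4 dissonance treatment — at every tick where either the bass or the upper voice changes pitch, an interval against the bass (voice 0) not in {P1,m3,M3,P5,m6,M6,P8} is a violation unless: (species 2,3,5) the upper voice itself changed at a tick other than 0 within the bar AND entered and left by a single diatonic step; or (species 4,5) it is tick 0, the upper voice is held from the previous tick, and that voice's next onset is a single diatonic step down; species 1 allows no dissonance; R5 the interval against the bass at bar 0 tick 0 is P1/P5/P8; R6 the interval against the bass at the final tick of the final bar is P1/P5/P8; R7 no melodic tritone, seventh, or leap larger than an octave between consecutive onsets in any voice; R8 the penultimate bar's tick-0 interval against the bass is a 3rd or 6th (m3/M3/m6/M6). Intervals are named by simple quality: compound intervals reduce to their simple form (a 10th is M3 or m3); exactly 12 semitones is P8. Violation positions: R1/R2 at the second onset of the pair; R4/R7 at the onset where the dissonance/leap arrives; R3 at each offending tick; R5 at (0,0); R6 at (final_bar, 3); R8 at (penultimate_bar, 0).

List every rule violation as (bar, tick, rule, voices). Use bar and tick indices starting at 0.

(0, 0, R5, (0, 2))
(1, 0, R2, (1, 2))
(1, 0, R4, (0, 2))
(2, 0, R3, (1, 2))
(2, 1, R3, (1, 2))
(2, 2, R3, (1, 2))
(2, 3, R3, (1, 2))
(3, 0, R1, (0, 2))
(3, 0, R2, (0, 1))
(3, 0, R3, (1, 2))
(3, 1, R3, (1, 2))
(3, 2, R3, (1, 2))
(3, 3, R3, (1, 2))
(4, 0, R2, (0, 1))
(5, 0, R3, (1, 2))
(5, 0, R4, (0, 1))
(5, 0, R4, (0, 2))
(5, 0, R7, (1,))
(5, 1, R3, (1, 2))
(5, 2, R3, (1, 2))
(5, 3, R3, (1, 2))
(6, 0, R2, (0, 2))
(6, 0, R7, (0,))
(6, 0, R7, (1,))
(6, 0, R8, (0, 2))
(7, 0, R2, (0, 1))
(7, 3, R6, (0, 2))

bar 0: v0=D3 v1=D4 v2=F4 downbeat m3
bar 1: v0=E3 v1=G3 v2=D4 downbeat m7
bar 2: v0=F3 v1=D4 v2=C4 downbeat P5
bar 3: v0=A3 v1=A4 v2=E4 downbeat P5
bar 4: v0=G3 v1=D4 v2=B4 downbeat M3
bar 5: v0=B3 v1=C5 v2=A4 downbeat m7
bar 6: v0=C3 v1=A3 v2=C4 downbeat P8
bar 7: v0=D3 v1=D4 v2=F4 downbeat m3
  -> R5 @ bar 0 tick 0 v(0, 2): opens on m3
  -> R2 @ bar 1 tick 0 v(1, 2): D4/F4 m3 -> G3/D4 P5 similar
  -> R4 @ bar 1 tick 0 v(0, 2): E3/D4 m7 untreated
  -> R3 @ bar 2 tick 0 v(1, 2): D4 above C4
  -> R3 @ bar 2 tick 1 v(1, 2): D4 above C4
  -> R3 @ bar 2 tick 2 v(1, 2): D4 above C4
  -> R3 @ bar 2 tick 3 v(1, 2): D4 above C4
  -> R1 @ bar 3 tick 0 v(0, 2): F3/C4 P5 -> A3/E4 P5 similar
  -> R2 @ bar 3 tick 0 v(0, 1): F3/D4 M6 -> A3/A4 P8 similar
  -> R3 @ bar 3 tick 0 v(1, 2): A4 above E4
  -> R3 @ bar 3 tick 1 v(1, 2): A4 above E4
  -> R3 @ bar 3 tick 2 v(1, 2): A4 above E4
  -> R3 @ bar 3 tick 3 v(1, 2): A4 above E4
  -> R2 @ bar 4 tick 0 v(0, 1): A3/A4 P8 -> G3/D4 P5 similar
  -> R3 @ bar 5 tick 0 v(1, 2): C5 above A4
  -> R4 @ bar 5 tick 0 v(0, 1): B3/C5 m2 untreated
  -> R4 @ bar 5 tick 0 v(0, 2): B3/A4 m7 untreated
  -> R7 @ bar 5 tick 0 v(1,): D4->C5 leap 10st
  -> R3 @ bar 5 tick 1 v(1, 2): C5 above A4
  -> R3 @ bar 5 tick 2 v(1, 2): C5 above A4
  -> R3 @ bar 5 tick 3 v(1, 2): C5 above A4
  -> R2 @ bar 6 tick 0 v(0, 2): B3/A4 m7 -> C3/C4 P8 similar
  -> R7 @ bar 6 tick 0 v(0,): B3->C3 leap 11st
  -> R7 @ bar 6 tick 0 v(1,): C5->A3 leap 15st
  -> R8 @ bar 6 tick 0 v(0, 2): penult P8 not 3rd/6th
  -> R2 @ bar 7 tick 0 v(0, 1): C3/A3 M6 -> D3/D4 P8 similar
  -> R6 @ bar 7 tick 3 v(0, 2): closes on m3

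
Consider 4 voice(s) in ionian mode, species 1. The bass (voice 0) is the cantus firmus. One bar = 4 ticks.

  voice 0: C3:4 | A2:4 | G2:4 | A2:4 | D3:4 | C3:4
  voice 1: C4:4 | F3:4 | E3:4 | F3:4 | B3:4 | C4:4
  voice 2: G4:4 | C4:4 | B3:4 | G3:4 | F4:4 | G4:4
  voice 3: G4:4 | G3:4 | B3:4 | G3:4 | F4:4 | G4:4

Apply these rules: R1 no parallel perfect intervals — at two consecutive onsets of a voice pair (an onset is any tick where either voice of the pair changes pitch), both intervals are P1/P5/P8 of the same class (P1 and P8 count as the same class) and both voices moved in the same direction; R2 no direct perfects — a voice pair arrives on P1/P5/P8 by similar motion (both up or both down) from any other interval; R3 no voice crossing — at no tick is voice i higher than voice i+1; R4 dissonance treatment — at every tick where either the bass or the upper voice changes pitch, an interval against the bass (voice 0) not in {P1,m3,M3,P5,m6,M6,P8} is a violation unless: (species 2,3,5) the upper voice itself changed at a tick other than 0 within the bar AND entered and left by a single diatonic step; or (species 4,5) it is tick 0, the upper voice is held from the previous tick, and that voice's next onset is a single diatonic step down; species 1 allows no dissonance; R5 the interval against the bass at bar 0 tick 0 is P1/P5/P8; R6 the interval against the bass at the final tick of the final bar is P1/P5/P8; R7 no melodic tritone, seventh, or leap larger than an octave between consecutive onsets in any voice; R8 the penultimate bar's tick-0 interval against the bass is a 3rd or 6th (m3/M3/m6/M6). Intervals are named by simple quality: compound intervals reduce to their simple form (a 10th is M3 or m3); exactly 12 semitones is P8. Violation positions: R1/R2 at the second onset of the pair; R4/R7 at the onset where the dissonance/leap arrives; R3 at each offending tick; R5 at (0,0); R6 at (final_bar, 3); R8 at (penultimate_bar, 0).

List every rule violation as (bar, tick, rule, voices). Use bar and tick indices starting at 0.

(1, 0, R1, (1, 2))
(1, 0, R3, (2, 3))
(1, 0, R4, (0, 3))
(1, 1, R3, (2, 3))
(1, 2, R3, (2, 3))
(1, 3, R3, (2, 3))
(2, 0, R1, (1, 2))
(3, 0, R1, (2, 3))
(3, 0, R4, (0, 2))
(3, 0, R4, (0, 3))
(4, 0, R1, (2, 3))
(4, 0, R7, (1,))
(4, 0, R7, (2,))
(4, 0, R7, (3,))
(5, 0, R1, (2, 3))
(5, 0, R2, (1, 2))
(5, 0, R2, (1, 3))

bar 0: v0=C3 v1=C4 v2=G4 v3=G4 downbeat P5
bar 1: v0=A2 v1=F3 v2=C4 v3=G3 downbeat m7
bar 2: v0=G2 v1=E3 v2=B3 v3=B3 downbeat M3
bar 3: v0=A2 v1=F3 v2=G3 v3=G3 downbeat m7
bar 4: v0=D3 v1=B3 v2=F4 v3=F4 downbeat m3
bar 5: v0=C3 v1=C4 v2=G4 v3=G4 downbeat P5
  -> R1 @ bar 1 tick 0 v(1, 2): C4/G4 P5 -> F3/C4 P5 similar
  -> R3 @ bar 1 tick 0 v(2, 3): C4 above G3
  -> R4 @ bar 1 tick 0 v(0, 3): A2/G3 m7 untreated
  -> R3 @ bar 1 tick 1 v(2, 3): C4 above G3
  -> R3 @ bar 1 tick 2 v(2, 3): C4 above G3
  -> R3 @ bar 1 tick 3 v(2, 3): C4 above G3
  -> R1 @ bar 2 tick 0 v(1, 2): F3/C4 P5 -> E3/B3 P5 similar
  -> R1 @ bar 3 tick 0 v(2, 3): B3/B3 P1 -> G3/G3 P1 similar
  -> R4 @ bar 3 tick 0 v(0, 2): A2/G3 m7 untreated
  -> R4 @ bar 3 tick 0 v(0, 3): A2/G3 m7 untreated
  -> R1 @ bar 4 tick 0 v(2, 3): G3/G3 P1 -> F4/F4 P1 similar
  -> R7 @ bar 4 tick 0 v(1,): F3->B3 leap 6st
  -> R7 @ bar 4 tick 0 v(2,): G3->F4 leap 10st
  -> R7 @ bar 4 tick 0 v(3,): G3->F4 leap 10st
  -> R1 @ bar 5 tick 0 v(2, 3): F4/F4 P1 -> G4/G4 P1 similar
  -> R2 @ bar 5 tick 0 v(1, 2): B3/F4 TT -> C4/G4 P5 similar
  -> R2 @ bar 5 tick 0 v(1, 3): B3/F4 TT -> C4/G4 P5 similar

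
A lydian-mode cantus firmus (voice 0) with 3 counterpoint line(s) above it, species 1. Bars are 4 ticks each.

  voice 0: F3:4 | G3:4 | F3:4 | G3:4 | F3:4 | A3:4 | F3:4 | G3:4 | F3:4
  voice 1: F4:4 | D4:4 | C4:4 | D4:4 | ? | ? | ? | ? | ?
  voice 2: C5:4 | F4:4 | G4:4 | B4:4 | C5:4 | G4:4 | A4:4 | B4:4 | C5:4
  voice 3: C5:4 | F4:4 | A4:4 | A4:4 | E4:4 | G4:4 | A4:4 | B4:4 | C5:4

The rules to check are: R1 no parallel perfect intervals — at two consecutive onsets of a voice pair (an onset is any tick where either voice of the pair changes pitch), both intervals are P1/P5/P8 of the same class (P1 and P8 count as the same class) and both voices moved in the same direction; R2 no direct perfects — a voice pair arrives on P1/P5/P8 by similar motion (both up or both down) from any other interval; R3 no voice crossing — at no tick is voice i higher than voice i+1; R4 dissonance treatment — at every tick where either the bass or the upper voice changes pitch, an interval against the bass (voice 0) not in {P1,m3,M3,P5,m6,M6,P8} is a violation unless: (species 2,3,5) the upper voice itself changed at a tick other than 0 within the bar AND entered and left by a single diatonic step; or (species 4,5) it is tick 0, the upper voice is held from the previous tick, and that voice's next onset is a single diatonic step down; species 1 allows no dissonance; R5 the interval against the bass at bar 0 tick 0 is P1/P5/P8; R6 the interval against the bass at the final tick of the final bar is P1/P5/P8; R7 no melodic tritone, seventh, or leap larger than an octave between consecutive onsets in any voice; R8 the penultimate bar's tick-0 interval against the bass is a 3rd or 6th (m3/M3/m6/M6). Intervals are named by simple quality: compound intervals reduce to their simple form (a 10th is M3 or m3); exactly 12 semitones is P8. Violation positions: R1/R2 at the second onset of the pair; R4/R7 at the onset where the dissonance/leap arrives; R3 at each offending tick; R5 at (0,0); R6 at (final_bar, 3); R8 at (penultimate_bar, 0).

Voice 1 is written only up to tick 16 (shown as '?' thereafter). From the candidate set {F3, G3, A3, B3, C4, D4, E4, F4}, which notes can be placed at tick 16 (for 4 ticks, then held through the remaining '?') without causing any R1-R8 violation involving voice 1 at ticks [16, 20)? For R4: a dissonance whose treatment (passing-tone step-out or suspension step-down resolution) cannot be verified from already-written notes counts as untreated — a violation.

{D4}

F3: violates R2
G3: violates R4
A3: violates R1
B3: violates R4
C4: violates R1
D4: legal
E4: violates R4
F4: violates R2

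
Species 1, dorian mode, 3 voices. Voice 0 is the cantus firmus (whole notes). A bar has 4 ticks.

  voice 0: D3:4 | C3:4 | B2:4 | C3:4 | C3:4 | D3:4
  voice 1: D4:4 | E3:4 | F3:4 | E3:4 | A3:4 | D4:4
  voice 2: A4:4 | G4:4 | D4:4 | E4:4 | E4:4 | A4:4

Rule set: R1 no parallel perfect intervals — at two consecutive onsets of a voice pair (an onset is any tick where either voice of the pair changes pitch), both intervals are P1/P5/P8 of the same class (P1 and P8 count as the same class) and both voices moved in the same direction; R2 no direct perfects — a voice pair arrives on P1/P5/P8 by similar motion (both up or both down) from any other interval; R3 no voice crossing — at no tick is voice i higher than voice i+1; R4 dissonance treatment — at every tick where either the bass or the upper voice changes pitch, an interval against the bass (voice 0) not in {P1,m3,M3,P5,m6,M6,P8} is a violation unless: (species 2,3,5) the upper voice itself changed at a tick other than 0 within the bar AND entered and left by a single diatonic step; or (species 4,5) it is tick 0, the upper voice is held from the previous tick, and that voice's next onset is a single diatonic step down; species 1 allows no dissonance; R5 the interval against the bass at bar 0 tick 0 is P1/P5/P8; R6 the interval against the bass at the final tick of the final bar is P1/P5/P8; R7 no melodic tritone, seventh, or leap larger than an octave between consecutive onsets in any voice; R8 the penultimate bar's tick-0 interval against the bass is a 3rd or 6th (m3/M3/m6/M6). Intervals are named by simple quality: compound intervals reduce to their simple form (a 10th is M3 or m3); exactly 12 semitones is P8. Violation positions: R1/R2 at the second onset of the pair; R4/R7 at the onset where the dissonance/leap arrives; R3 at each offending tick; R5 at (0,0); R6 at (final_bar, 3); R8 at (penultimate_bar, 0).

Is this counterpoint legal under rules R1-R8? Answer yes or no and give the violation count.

bar 0: v0=D3 v1=D4 v2=A4 (P5)
bar 1: v0=C3 v1=E3 v2=G4 (P5)
bar 2: v0=B2 v1=F3 v2=D4 (m3)
bar 3: v0=C3 v1=E3 v2=E4 (M3)
bar 4: v0=C3 v1=A3 v2=E4 (M3)
bar 5: v0=D3 v1=D4 v2=A4 (P5)
  R1 @ bar1.0: D3/A4 P5 -> C3/G4 P5 similar
  R7 @ bar1.0: D4->E3 leap 10st
  R4 @ bar2.0: B2/F3 TT untreated
  R1 @ bar5.0: A3/E4 P5 -> D4/A4 P5 similar
  R2 @ bar5.0: C3/A3 M6 -> D3/D4 P8 similar
  R2 @ bar5.0: C3/E4 M3 -> D3/A4 P5 similar

No (6 violations)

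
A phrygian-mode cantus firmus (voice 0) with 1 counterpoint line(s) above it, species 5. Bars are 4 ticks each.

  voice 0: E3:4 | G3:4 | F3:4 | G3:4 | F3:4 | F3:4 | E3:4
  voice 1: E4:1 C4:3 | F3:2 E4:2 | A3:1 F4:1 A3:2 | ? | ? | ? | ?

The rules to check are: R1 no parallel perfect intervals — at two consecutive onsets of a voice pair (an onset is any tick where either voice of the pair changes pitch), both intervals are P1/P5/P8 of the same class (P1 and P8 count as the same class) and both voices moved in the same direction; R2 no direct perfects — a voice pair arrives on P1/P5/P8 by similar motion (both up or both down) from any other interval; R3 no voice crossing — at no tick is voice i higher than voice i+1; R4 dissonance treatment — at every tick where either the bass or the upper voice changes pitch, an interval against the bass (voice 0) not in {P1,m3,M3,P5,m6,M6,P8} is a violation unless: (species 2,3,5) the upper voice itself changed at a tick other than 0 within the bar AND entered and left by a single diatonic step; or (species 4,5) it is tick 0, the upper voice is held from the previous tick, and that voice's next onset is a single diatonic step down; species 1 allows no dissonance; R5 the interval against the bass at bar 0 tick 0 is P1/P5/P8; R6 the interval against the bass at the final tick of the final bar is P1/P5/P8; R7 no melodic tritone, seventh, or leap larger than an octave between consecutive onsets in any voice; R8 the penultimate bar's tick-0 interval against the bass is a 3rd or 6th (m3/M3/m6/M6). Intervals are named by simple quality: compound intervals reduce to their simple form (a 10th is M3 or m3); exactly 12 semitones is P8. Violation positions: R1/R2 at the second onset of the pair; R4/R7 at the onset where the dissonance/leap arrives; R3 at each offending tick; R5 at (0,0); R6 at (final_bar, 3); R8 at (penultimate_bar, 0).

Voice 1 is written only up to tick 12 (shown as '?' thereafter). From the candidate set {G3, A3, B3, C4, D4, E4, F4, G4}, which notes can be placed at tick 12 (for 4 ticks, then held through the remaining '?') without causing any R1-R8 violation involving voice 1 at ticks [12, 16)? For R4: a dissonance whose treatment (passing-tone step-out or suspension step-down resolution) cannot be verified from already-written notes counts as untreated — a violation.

{B3, E4, G3}

G3: legal
A3: violates R4
B3: legal
C4: violates R4
D4: violates R2
E4: legal
F4: violates R4
G4: violates R2,R7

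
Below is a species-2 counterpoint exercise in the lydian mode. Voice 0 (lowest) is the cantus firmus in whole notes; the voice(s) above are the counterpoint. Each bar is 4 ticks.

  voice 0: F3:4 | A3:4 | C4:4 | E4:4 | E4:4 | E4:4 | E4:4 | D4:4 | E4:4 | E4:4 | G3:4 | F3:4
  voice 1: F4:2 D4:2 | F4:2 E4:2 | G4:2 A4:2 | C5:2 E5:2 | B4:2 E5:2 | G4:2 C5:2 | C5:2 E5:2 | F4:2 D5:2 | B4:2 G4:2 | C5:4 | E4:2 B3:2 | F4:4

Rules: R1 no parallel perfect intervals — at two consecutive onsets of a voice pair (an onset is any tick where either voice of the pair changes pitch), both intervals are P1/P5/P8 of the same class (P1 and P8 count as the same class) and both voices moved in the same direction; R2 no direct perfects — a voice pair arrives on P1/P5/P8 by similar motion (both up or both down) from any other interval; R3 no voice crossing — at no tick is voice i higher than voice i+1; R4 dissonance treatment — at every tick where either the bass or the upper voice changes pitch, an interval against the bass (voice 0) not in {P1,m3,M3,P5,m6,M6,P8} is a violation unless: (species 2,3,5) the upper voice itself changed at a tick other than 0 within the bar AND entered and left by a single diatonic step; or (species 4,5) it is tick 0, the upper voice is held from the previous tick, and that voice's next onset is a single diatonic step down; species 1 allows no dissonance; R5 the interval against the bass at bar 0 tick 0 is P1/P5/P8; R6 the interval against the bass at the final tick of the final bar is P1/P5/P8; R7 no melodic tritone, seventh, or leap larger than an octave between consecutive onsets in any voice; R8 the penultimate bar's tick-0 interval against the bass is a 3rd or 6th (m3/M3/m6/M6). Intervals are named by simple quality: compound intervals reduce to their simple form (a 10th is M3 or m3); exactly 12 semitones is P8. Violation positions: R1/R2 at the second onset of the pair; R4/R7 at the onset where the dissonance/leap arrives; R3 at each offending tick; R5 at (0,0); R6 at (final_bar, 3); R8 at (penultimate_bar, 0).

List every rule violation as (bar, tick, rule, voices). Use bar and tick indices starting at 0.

bar 0: v0=F3 v1=F4 downbeat P8
bar 1: v0=A3 v1=F4 downbeat m6
bar 2: v0=C4 v1=G4 downbeat P5
bar 3: v0=E4 v1=C5 downbeat m6
bar 4: v0=E4 v1=B4 downbeat P5
bar 5: v0=E4 v1=G4 downbeat m3
bar 6: v0=E4 v1=C5 downbeat m6
bar 7: v0=D4 v1=F4 downbeat m3
bar 8: v0=E4 v1=B4 downbeat P5
bar 9: v0=E4 v1=C5 downbeat m6
bar 10: v0=G3 v1=E4 downbeat M6
bar 11: v0=F3 v1=F4 downbeat P8
  -> R1 @ bar 2 tick 0 v(0, 1): A3/E4 P5 -> C4/G4 P5 similar
  -> R7 @ bar 7 tick 0 v(1,): E5->F4 leap 11st
  -> R7 @ bar 11 tick 0 v(1,): B3->F4 leap 6st

(2, 0, R1, (0, 1))
(7, 0, R7, (1,))
(11, 0, R7, (1,))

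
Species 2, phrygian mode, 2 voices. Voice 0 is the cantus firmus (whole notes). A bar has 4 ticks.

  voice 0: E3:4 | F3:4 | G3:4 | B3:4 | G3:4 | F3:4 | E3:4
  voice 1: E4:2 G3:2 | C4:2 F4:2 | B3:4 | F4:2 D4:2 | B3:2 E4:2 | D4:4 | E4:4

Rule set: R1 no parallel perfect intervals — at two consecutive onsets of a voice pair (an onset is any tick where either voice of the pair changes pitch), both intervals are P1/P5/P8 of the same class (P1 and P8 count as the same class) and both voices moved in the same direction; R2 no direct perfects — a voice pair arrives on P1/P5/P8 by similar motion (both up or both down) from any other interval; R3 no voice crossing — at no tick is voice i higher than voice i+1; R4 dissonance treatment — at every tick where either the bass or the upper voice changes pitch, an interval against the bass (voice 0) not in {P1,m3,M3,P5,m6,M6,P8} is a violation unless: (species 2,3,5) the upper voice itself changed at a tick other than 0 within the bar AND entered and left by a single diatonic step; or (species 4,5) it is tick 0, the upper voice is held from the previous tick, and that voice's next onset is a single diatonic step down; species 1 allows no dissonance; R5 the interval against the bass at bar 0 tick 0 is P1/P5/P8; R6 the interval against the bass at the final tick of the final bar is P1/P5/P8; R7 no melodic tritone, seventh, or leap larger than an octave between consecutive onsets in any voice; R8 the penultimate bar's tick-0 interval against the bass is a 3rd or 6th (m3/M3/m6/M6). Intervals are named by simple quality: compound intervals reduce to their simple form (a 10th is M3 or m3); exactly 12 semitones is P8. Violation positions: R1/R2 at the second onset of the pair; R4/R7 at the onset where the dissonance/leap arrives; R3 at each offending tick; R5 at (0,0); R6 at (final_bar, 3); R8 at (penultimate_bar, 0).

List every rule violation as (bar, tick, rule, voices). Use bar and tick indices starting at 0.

(1, 0, R2, (0, 1))
(2, 0, R7, (1,))
(3, 0, R4, (0, 1))
(3, 0, R7, (1,))

bar 0: v0=E3 v1=E4 downbeat P8
bar 1: v0=F3 v1=C4 downbeat P5
bar 2: v0=G3 v1=B3 downbeat M3
bar 3: v0=B3 v1=F4 downbeat TT
bar 4: v0=G3 v1=B3 downbeat M3
bar 5: v0=F3 v1=D4 downbeat M6
bar 6: v0=E3 v1=E4 downbeat P8
  -> R2 @ bar 1 tick 0 v(0, 1): E3/G3 m3 -> F3/C4 P5 similar
  -> R7 @ bar 2 tick 0 v(1,): F4->B3 leap 6st
  -> R4 @ bar 3 tick 0 v(0, 1): B3/F4 TT untreated
  -> R7 @ bar 3 tick 0 v(1,): B3->F4 leap 6st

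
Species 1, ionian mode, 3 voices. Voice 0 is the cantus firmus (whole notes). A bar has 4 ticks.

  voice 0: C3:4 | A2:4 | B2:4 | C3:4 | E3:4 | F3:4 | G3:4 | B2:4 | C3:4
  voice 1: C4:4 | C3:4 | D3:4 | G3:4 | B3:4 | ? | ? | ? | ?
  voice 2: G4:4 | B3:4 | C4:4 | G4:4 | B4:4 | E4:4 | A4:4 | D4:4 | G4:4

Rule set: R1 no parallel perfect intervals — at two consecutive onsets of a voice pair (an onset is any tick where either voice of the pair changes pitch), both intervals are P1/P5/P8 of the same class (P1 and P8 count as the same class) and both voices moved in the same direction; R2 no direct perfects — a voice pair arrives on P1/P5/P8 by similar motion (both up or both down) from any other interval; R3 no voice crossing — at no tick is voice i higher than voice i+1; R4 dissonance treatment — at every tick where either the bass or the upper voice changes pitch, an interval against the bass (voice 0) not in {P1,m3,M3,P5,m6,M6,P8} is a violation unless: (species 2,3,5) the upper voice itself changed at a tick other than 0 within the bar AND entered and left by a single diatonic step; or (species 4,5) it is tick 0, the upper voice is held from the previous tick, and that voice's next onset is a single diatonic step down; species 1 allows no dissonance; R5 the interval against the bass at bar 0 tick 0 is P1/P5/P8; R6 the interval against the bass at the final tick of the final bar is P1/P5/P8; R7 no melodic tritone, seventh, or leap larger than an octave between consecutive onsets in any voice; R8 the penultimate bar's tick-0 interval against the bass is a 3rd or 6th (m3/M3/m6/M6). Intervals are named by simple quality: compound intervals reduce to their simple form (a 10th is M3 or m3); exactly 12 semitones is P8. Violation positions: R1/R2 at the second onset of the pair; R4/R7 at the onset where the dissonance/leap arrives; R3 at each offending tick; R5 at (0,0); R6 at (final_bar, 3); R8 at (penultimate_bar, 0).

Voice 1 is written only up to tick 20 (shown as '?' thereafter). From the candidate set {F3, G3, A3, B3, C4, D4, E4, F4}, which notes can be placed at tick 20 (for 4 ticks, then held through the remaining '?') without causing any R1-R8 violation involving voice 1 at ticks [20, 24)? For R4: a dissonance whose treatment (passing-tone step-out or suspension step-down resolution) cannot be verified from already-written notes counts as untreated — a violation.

{D4}

F3: violates R7
G3: violates R4
A3: violates R2
B3: violates R4
C4: violates R1
D4: legal
E4: violates R4
F4: violates R2,R3,R7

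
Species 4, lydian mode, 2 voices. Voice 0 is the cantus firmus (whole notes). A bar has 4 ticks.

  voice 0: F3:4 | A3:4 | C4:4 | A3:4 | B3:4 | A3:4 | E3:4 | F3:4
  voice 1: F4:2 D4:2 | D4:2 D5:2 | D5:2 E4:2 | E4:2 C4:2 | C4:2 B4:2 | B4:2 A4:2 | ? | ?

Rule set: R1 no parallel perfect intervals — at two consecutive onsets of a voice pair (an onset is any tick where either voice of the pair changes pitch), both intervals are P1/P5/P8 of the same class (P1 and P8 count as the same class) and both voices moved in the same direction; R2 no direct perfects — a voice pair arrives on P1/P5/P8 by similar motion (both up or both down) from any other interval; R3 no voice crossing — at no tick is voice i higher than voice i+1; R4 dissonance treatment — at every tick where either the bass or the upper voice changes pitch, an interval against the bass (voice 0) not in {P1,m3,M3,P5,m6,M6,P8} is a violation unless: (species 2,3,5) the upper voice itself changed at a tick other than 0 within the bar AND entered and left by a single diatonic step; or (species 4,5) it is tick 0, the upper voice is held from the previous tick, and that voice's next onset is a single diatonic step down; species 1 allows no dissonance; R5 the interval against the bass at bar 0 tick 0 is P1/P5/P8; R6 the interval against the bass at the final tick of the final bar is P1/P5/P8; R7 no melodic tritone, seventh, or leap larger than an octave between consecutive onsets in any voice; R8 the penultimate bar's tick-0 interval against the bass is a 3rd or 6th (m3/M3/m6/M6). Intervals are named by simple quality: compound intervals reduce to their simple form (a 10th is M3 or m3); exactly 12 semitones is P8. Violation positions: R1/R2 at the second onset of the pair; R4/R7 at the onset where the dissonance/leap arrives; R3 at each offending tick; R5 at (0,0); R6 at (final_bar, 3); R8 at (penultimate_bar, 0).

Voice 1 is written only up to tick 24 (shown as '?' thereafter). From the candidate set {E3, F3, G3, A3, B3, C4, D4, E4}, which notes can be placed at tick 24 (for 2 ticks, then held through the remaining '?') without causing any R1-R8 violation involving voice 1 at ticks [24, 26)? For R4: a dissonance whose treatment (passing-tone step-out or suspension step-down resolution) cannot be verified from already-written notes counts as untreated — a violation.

E3: violates R1,R7,R8
F3: violates R4,R7,R8
G3: violates R7
A3: violates R4,R8
B3: violates R2,R7,R8
C4: legal
D4: violates R4,R8
E4: violates R1,R8

{C4}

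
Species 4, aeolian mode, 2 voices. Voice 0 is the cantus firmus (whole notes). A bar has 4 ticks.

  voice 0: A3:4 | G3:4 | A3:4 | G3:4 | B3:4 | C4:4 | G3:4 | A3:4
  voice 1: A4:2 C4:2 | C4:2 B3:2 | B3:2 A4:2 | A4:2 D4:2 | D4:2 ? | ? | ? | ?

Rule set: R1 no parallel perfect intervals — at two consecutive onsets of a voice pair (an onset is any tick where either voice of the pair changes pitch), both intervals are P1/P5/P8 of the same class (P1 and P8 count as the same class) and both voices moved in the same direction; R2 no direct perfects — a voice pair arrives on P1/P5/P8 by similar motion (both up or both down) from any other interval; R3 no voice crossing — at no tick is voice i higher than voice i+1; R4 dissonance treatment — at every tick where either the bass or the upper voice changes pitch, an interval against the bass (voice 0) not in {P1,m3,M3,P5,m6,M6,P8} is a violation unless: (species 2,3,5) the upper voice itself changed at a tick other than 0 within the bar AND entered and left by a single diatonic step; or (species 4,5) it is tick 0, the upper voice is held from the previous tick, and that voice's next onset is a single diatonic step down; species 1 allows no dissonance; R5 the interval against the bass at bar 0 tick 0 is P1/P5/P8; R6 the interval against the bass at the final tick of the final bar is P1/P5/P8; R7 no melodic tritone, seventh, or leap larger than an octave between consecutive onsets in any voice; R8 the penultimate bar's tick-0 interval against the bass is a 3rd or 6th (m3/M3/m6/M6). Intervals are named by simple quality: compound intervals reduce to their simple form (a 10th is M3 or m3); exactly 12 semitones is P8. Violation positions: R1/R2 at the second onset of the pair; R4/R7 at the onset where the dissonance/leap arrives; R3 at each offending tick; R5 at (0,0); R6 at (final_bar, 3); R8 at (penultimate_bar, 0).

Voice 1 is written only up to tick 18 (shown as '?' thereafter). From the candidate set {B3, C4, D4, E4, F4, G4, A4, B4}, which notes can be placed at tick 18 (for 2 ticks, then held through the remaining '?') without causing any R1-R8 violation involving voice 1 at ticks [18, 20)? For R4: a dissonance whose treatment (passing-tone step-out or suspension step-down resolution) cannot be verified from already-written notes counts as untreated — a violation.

B3: legal
C4: violates R4
D4: legal
E4: violates R4
F4: violates R4
G4: legal
A4: violates R4
B4: legal

{B3, B4, D4, G4}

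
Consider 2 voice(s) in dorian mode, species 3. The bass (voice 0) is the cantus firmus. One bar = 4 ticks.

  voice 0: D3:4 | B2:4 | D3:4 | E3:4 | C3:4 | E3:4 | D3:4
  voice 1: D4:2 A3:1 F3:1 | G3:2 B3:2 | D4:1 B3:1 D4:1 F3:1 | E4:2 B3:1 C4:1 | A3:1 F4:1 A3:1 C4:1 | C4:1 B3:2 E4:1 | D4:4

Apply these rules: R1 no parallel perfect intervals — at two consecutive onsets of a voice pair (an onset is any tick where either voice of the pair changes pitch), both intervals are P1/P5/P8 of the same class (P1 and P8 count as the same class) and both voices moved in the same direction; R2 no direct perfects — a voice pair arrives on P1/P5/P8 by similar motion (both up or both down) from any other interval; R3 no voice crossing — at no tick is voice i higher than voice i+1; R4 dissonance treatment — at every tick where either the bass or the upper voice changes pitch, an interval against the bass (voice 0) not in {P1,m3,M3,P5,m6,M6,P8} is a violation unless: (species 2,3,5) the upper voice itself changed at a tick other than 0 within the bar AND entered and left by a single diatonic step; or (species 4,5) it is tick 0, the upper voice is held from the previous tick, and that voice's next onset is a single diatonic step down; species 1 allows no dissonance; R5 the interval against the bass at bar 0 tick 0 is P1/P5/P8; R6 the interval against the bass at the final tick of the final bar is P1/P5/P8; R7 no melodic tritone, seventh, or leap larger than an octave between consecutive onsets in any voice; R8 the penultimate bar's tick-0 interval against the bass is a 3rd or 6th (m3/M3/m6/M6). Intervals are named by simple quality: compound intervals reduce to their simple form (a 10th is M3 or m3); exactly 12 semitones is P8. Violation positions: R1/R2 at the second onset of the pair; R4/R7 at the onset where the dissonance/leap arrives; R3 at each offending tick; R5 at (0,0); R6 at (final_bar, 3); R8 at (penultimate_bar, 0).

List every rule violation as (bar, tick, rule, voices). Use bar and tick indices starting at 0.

bar 0: v0=D3 v1=D4 downbeat P8
bar 1: v0=B2 v1=G3 downbeat m6
bar 2: v0=D3 v1=D4 downbeat P8
bar 3: v0=E3 v1=E4 downbeat P8
bar 4: v0=C3 v1=A3 downbeat M6
bar 5: v0=E3 v1=C4 downbeat m6
bar 6: v0=D3 v1=D4 downbeat P8
  -> R1 @ bar 2 tick 0 v(0, 1): B2/B3 P8 -> D3/D4 P8 similar
  -> R2 @ bar 3 tick 0 v(0, 1): D3/F3 m3 -> E3/E4 P8 similar
  -> R7 @ bar 3 tick 0 v(1,): F3->E4 leap 11st
  -> R4 @ bar 4 tick 1 v(0, 1): C3/F4 P4 untreated
  -> R1 @ bar 6 tick 0 v(0, 1): E3/E4 P8 -> D3/D4 P8 similar

(2, 0, R1, (0, 1))
(3, 0, R2, (0, 1))
(3, 0, R7, (1,))
(4, 1, R4, (0, 1))
(6, 0, R1, (0, 1))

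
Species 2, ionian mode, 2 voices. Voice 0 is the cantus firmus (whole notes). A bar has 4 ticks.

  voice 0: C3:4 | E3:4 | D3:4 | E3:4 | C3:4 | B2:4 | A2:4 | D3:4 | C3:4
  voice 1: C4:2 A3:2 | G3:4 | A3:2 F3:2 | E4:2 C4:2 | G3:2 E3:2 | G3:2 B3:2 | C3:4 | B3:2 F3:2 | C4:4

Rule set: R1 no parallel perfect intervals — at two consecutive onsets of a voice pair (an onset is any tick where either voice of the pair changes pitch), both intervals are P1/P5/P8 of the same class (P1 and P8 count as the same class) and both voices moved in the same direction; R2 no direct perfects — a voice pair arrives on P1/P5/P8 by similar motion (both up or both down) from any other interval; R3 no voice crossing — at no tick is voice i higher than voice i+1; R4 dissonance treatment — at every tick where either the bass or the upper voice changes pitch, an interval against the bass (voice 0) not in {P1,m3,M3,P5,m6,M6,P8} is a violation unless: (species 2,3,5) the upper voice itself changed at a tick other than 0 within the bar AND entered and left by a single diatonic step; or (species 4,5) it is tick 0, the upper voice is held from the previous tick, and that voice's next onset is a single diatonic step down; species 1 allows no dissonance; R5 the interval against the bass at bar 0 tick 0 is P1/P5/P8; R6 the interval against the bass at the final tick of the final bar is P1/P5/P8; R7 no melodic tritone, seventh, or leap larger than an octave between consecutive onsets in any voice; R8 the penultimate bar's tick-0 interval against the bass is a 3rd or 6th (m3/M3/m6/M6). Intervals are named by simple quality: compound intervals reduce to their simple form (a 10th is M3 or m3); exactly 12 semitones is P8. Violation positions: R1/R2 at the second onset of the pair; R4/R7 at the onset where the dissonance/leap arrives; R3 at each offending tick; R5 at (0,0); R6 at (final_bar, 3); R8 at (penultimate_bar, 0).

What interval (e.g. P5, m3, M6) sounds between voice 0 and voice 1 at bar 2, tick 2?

voice 0=D3 voice 1=F3 -> m3

m3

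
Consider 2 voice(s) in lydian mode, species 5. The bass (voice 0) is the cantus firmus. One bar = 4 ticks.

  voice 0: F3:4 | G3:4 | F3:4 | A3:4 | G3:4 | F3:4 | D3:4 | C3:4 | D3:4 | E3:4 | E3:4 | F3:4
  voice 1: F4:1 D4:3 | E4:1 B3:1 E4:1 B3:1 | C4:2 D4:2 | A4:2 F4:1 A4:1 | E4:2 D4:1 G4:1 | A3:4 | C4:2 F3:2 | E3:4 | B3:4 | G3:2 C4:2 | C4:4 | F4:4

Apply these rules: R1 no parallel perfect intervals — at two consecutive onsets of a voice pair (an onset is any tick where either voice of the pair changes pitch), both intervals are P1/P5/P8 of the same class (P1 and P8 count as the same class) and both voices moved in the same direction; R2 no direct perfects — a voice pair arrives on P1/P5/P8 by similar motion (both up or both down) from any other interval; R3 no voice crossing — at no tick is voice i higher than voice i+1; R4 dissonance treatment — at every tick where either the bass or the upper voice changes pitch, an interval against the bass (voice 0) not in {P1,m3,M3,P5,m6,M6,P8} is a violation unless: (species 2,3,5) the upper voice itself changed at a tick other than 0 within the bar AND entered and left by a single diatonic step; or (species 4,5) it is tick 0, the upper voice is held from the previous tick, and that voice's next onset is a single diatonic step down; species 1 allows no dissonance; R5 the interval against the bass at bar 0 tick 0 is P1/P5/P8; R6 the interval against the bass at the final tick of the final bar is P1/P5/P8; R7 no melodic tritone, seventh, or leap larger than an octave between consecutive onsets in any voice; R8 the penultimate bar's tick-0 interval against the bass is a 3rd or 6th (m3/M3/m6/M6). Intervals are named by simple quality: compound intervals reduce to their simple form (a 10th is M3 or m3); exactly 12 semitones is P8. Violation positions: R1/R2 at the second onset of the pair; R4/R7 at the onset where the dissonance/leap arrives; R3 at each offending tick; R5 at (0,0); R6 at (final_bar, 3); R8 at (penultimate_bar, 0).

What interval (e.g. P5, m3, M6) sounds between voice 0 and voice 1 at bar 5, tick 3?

voice 0=F3 voice 1=A3 -> M3

M3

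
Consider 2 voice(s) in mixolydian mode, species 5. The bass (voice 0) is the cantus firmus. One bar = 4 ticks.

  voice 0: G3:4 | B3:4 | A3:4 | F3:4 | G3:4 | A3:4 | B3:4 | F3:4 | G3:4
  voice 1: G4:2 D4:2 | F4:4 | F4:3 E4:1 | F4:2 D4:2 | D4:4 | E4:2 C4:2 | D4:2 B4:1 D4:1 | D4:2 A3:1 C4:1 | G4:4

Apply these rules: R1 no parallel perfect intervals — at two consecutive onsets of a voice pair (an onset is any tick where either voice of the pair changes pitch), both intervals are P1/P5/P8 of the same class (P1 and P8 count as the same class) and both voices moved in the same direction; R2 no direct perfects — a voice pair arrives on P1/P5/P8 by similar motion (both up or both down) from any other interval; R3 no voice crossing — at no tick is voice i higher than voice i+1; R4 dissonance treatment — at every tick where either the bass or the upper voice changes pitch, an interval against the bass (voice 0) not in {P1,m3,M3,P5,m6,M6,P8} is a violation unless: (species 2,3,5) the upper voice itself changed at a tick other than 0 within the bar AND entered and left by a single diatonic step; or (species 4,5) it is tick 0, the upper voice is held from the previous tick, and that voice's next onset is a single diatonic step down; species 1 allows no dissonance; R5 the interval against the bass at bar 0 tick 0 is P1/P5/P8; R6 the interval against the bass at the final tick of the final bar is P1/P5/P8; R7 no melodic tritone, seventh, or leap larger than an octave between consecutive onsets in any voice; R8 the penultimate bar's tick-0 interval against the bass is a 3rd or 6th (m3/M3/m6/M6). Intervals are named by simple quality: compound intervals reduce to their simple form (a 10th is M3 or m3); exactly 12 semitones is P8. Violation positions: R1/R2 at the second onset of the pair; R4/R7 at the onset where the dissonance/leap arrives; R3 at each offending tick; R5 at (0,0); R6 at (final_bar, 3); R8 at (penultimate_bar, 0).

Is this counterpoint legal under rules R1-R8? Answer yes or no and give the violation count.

bar 0: v0=G3 v1=G4 (P8)
bar 1: v0=B3 v1=F4 (TT)
bar 2: v0=A3 v1=F4 (m6)
bar 3: v0=F3 v1=F4 (P8)
bar 4: v0=G3 v1=D4 (P5)
bar 5: v0=A3 v1=E4 (P5)
bar 6: v0=B3 v1=D4 (m3)
bar 7: v0=F3 v1=D4 (M6)
bar 8: v0=G3 v1=G4 (P8)
  R4 @ bar1.0: B3/F4 TT untreated
  R1 @ bar5.0: G3/D4 P5 -> A3/E4 P5 similar
  R7 @ bar7.0: B3->F3 leap 6st
  R2 @ bar8.0: F3/C4 P5 -> G3/G4 P8 similar

No (4 violations)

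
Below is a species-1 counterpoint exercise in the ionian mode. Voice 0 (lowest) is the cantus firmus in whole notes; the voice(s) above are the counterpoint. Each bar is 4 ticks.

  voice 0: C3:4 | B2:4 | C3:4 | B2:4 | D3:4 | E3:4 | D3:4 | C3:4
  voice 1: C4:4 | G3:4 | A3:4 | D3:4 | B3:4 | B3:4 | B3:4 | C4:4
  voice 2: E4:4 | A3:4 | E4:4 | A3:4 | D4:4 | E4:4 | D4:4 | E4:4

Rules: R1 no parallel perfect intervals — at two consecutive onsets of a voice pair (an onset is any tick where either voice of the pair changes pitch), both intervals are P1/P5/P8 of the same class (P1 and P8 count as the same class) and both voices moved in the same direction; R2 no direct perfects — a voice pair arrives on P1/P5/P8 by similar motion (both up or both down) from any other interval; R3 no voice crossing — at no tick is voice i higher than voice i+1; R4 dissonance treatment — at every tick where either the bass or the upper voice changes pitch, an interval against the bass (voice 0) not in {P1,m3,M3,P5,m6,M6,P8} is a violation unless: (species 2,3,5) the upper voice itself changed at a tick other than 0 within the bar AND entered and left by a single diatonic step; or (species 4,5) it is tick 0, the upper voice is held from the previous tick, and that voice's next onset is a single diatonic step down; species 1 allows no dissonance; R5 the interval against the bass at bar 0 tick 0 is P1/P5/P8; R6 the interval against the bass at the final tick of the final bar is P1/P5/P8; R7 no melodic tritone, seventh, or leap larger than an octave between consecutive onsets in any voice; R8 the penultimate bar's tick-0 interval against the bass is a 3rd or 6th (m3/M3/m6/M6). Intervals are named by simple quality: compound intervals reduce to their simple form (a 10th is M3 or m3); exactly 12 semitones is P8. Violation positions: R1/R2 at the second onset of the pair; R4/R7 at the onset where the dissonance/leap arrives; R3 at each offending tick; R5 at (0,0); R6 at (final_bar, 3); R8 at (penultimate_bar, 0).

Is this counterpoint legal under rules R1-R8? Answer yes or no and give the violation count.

bar 0: v0=C3 v1=C4 v2=E4 (M3)
bar 1: v0=B2 v1=G3 v2=A3 (m7)
bar 2: v0=C3 v1=A3 v2=E4 (M3)
bar 3: v0=B2 v1=D3 v2=A3 (m7)
bar 4: v0=D3 v1=B3 v2=D4 (P8)
bar 5: v0=E3 v1=B3 v2=E4 (P8)
bar 6: v0=D3 v1=B3 v2=D4 (P8)
bar 7: v0=C3 v1=C4 v2=E4 (M3)
  R5 @ bar0.0: opens on M3
  R4 @ bar1.0: B2/A3 m7 untreated
  R2 @ bar2.0: G3/A3 M2 -> A3/E4 P5 similar
  R1 @ bar3.0: A3/E4 P5 -> D3/A3 P5 similar
  R4 @ bar3.0: B2/A3 m7 untreated
  R2 @ bar4.0: B2/A3 m7 -> D3/D4 P8 similar
  R1 @ bar5.0: D3/D4 P8 -> E3/E4 P8 similar
  R1 @ bar6.0: E3/E4 P8 -> D3/D4 P8 similar
  R8 @ bar6.0: penult P8 not 3rd/6th
  R6 @ bar7.3: closes on M3

No (10 violations)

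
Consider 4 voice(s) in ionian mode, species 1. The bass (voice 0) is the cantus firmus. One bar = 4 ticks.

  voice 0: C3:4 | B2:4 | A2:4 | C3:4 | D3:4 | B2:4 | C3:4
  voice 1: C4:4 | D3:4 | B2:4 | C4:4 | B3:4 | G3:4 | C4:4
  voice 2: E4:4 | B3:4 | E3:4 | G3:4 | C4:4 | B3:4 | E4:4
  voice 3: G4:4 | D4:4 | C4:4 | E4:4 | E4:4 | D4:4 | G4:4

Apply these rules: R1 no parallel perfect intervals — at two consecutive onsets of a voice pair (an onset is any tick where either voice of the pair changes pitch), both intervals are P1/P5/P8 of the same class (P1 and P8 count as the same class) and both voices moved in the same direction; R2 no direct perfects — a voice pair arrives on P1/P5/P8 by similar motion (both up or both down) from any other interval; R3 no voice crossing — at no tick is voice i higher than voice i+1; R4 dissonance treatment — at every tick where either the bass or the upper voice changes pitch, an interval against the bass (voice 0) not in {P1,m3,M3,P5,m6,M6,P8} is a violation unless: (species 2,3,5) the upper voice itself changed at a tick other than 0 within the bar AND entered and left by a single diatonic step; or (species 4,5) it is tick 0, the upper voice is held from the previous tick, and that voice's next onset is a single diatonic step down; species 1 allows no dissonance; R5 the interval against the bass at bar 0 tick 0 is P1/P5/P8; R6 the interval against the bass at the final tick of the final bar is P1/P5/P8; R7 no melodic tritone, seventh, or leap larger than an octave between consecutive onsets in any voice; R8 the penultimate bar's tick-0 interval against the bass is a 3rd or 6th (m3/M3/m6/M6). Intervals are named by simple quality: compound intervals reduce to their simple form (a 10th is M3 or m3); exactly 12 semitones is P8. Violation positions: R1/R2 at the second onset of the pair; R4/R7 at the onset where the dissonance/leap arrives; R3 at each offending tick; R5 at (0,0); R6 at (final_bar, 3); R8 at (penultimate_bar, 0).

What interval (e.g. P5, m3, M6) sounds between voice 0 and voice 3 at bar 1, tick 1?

voice 0=B2 voice 3=D4 -> m3

m3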